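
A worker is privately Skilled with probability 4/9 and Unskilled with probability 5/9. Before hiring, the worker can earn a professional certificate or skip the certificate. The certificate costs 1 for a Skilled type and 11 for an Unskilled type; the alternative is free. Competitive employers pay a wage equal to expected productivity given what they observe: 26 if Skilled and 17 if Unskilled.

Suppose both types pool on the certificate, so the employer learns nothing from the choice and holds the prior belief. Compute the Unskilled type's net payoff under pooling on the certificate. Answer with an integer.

Pooled wage = 4/9·26 + 5/9·17 = 21.
Unskilled pays cost 11 for the certificate, so net payoff = 21 − 11 = 10.

10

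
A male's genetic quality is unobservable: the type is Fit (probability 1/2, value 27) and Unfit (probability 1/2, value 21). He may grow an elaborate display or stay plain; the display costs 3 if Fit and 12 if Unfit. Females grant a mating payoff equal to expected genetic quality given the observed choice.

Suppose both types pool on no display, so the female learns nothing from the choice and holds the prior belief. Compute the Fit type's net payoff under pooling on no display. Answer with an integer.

24

Pooled mating payoff = 1/2·27 + 1/2·21 = 24.
Fit pays no cost for no display, so net payoff = 24.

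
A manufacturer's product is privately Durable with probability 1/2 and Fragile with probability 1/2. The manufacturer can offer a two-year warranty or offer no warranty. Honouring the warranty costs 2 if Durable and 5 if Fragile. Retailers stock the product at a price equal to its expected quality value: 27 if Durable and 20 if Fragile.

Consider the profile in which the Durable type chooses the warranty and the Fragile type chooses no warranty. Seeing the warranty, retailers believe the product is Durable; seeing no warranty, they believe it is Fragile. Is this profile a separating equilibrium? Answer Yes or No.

Under these beliefs, the warranty earns price 27 and no warranty earns price 20.
Durable: the warranty nets 27 − 2 = 25; no warranty nets 20. Durable prefers the warranty.
Fragile: the warranty nets 27 − 5 = 22; no warranty nets 20. Fragile would deviate to the warranty.
Fragile has a profitable deviation, so the profile is not an equilibrium.

No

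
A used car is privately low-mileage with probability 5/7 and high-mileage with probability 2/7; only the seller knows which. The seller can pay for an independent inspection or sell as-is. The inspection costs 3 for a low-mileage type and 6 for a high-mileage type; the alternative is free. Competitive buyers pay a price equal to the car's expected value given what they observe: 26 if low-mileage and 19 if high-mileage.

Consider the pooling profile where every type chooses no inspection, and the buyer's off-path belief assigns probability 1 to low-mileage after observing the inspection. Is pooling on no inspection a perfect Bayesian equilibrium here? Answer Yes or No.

Yes

On path, the buyer holds the prior and pays 5/7·26 + 2/7·19 = 24. Off path (the inspection), believing low-mileage, it pays 26.
low-mileage: no inspection nets 24; the inspection nets 26 − 3 = 23. low-mileage stays.
high-mileage: no inspection nets 24; the inspection nets 26 − 6 = 20. high-mileage stays.
No type deviates, so pooling is sustained.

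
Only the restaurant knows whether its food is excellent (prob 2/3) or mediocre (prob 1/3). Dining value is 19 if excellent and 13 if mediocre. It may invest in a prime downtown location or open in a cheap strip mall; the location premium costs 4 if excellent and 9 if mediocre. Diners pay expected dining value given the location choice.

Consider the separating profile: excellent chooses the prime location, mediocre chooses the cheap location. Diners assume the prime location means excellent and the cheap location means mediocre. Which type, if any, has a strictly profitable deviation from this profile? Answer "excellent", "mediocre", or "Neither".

Neither

The prime location pays 19; the cheap location pays 13.
excellent: assigned the prime location, nets 19 − 4 = 15; deviating to the cheap location nets 13.
mediocre: assigned the cheap location, nets 13; deviating to the prime location nets 19 − 9 = 10.
Both types strictly prefer their assigned action; no profitable deviation.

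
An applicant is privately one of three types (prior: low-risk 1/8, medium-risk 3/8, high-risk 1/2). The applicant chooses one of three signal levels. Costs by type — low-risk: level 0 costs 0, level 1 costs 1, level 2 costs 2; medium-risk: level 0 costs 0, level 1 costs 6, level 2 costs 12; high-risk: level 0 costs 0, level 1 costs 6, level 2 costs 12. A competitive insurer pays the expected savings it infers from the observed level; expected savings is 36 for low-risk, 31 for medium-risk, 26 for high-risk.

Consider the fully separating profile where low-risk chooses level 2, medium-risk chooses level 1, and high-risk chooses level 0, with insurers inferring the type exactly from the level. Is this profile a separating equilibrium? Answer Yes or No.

No

Separating rebates: level 2 → 36, level 1 → 31, level 0 → 26.
low-risk (assigned level 2): level 0: 26 − 0 = 26; level 1: 31 − 1 = 30; level 2: 36 − 2 = 34. low-risk stays.
medium-risk (assigned level 1): level 0: 26 − 0 = 26; level 1: 31 − 6 = 25; level 2: 36 − 12 = 24. medium-risk prefers level 0.
high-risk (assigned level 0): level 0: 26 − 0 = 26; level 1: 31 − 6 = 25; level 2: 36 − 12 = 24. high-risk stays.
At least one type deviates; the separating profile fails.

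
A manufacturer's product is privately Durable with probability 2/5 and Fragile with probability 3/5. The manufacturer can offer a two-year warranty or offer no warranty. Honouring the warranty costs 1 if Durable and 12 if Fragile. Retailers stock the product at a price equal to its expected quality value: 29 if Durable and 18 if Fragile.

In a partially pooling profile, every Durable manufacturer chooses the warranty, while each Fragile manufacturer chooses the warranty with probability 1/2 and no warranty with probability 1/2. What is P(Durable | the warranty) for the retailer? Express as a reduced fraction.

4/7

P(the warranty) = (2/5)·1 + (3/5)·(1/2) = 7/10.
By Bayes' rule, P(Durable | the warranty) = (2/5) / (7/10) = 4/7.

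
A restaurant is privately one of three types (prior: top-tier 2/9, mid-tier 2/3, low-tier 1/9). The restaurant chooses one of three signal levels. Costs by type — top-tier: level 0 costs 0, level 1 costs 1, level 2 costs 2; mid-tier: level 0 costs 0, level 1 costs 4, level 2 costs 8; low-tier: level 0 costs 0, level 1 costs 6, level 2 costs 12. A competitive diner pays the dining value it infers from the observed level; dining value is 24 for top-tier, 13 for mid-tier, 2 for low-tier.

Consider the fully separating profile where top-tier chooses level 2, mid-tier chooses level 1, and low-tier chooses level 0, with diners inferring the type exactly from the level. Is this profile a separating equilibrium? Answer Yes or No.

Separating price premiums: level 2 → 24, level 1 → 13, level 0 → 2.
top-tier (assigned level 2): level 0: 2 − 0 = 2; level 1: 13 − 1 = 12; level 2: 24 − 2 = 22. top-tier stays.
mid-tier (assigned level 1): level 0: 2 − 0 = 2; level 1: 13 − 4 = 9; level 2: 24 − 8 = 16. mid-tier prefers level 2.
low-tier (assigned level 0): level 0: 2 − 0 = 2; level 1: 13 − 6 = 7; level 2: 24 − 12 = 12. low-tier prefers level 2.
At least one type deviates; the separating profile fails.

No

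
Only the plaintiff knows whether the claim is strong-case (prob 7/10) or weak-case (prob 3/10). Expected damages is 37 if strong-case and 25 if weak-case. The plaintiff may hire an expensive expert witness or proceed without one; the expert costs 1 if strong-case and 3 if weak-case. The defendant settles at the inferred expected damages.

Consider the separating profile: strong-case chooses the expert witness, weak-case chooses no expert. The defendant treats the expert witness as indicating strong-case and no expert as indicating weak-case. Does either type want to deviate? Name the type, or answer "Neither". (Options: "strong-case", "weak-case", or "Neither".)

weak-case

The expert witness pays 37; no expert pays 25.
strong-case: assigned the expert witness, nets 37 − 1 = 36; deviating to no expert nets 25.
weak-case: assigned no expert, nets 25; deviating to the expert witness nets 37 − 3 = 34.
The weak-case type gains 9 by deviating.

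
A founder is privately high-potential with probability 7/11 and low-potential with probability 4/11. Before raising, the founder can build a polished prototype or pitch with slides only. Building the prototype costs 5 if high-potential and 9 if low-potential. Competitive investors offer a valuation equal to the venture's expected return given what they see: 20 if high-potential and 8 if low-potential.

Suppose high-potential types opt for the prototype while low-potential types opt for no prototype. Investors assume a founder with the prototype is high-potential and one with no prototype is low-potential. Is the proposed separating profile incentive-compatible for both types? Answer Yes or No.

Under these beliefs, the prototype earns valuation 20 and no prototype earns valuation 8.
high-potential: the prototype nets 20 − 5 = 15; no prototype nets 8. high-potential prefers the prototype.
low-potential: the prototype nets 20 − 9 = 11; no prototype nets 8. low-potential would deviate to the prototype.
low-potential has a profitable deviation, so the profile is not an equilibrium.

No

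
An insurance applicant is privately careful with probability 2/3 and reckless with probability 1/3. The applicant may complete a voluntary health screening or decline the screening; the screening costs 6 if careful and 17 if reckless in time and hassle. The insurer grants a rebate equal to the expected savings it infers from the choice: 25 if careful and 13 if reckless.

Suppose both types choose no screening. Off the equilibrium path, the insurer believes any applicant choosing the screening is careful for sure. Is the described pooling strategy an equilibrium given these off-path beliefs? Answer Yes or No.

Yes

On path, the insurer holds the prior and pays 2/3·25 + 1/3·13 = 21. Off path (the screening), believing careful, it pays 25.
careful: no screening nets 21; the screening nets 25 − 6 = 19. careful stays.
reckless: no screening nets 21; the screening nets 25 − 17 = 8. reckless stays.
No type deviates, so pooling is sustained.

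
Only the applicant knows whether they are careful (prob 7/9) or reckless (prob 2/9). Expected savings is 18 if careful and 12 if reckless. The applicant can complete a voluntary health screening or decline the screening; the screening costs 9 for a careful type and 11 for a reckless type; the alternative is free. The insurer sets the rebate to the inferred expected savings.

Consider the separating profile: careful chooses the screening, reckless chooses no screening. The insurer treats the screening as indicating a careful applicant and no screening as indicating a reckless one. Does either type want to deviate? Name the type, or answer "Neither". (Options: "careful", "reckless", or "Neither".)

careful

The screening pays 18; no screening pays 12.
careful: assigned the screening, nets 18 − 9 = 9; deviating to no screening nets 12.
reckless: assigned no screening, nets 12; deviating to the screening nets 18 − 11 = 7.
The careful type gains 3 by deviating.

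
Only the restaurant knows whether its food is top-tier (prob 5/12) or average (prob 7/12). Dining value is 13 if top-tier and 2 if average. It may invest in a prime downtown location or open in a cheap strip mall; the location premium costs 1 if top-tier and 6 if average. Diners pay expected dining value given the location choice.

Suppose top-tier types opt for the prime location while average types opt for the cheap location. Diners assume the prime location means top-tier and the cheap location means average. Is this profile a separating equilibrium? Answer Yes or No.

No

Under these beliefs, the prime location earns price premium 13 and the cheap location earns price premium 2.
top-tier: the prime location nets 13 − 1 = 12; the cheap location nets 2. top-tier prefers the prime location.
average: the prime location nets 13 − 6 = 7; the cheap location nets 2. average would deviate to the prime location.
average has a profitable deviation, so the profile is not an equilibrium.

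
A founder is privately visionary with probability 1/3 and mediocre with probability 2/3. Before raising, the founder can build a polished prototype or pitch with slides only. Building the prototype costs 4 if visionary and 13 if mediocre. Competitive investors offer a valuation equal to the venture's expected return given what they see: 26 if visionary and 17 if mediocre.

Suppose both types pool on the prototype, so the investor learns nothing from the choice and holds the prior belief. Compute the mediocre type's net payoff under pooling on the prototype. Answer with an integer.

Pooled valuation = 1/3·26 + 2/3·17 = 20.
mediocre pays cost 13 for the prototype, so net payoff = 20 − 13 = 7.

7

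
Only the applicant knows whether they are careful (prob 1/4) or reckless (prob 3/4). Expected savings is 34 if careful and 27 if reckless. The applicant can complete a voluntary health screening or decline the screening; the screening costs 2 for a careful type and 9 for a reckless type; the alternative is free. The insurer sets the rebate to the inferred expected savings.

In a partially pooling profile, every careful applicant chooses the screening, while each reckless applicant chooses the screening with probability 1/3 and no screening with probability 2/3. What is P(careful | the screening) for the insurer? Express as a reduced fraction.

1/2

P(the screening) = (1/4)·1 + (3/4)·(1/3) = 1/2.
By Bayes' rule, P(careful | the screening) = (1/4) / (1/2) = 1/2.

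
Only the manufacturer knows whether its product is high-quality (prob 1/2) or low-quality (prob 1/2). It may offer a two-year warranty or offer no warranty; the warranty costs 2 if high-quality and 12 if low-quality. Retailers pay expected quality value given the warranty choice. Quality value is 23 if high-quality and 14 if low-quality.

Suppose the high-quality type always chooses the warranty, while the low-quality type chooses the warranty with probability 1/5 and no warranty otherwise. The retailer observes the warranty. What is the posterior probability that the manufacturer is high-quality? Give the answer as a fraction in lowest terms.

P(the warranty) = (1/2)·1 + (1/2)·(1/5) = 3/5.
By Bayes' rule, P(high-quality | the warranty) = (1/2) / (3/5) = 5/6.

5/6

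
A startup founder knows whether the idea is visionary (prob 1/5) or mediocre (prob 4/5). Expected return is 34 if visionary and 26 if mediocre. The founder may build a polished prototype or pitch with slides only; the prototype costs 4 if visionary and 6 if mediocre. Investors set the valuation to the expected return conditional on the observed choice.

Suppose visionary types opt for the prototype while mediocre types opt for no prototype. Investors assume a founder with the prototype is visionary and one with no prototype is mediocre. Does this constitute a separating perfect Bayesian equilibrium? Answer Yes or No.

Under these beliefs, the prototype earns valuation 34 and no prototype earns valuation 26.
visionary: the prototype nets 34 − 4 = 30; no prototype nets 26. visionary prefers the prototype.
mediocre: the prototype nets 34 − 6 = 28; no prototype nets 26. mediocre would deviate to the prototype.
mediocre has a profitable deviation, so the profile is not an equilibrium.

No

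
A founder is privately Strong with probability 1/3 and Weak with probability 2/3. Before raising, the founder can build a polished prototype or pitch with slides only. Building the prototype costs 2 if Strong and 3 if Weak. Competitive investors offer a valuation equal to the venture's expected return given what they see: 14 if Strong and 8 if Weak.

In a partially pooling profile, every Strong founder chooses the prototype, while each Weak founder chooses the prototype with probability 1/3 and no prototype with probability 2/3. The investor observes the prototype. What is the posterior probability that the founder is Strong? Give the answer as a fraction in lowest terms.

3/5

P(the prototype) = (1/3)·1 + (2/3)·(1/3) = 5/9.
By Bayes' rule, P(Strong | the prototype) = (1/3) / (5/9) = 3/5.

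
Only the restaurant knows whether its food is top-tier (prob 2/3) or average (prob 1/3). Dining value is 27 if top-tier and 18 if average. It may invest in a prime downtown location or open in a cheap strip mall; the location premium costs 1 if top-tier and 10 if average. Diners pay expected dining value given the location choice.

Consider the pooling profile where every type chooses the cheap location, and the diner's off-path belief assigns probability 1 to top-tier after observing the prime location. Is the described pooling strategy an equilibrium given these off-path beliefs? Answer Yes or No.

On path, the diner holds the prior and pays 2/3·27 + 1/3·18 = 24. Off path (the prime location), believing top-tier, it pays 27.
top-tier: the cheap location nets 24; the prime location nets 27 − 1 = 26. top-tier would deviate.
average: the cheap location nets 24; the prime location nets 27 − 10 = 17. average stays.
A type deviates, so pooling fails.

No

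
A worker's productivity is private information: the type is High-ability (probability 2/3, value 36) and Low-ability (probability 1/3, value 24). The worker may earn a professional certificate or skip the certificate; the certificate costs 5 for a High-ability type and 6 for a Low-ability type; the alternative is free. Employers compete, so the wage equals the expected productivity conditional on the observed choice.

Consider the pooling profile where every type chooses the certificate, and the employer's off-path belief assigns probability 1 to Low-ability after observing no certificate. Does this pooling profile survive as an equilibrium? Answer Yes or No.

Yes

On path, the employer holds the prior and pays 2/3·36 + 1/3·24 = 32. Off path (no certificate), believing Low-ability, it pays 24.
High-ability: the certificate nets 32 − 5 = 27; no certificate nets 24. High-ability stays.
Low-ability: the certificate nets 32 − 6 = 26; no certificate nets 24. Low-ability stays.
No type deviates, so pooling is sustained.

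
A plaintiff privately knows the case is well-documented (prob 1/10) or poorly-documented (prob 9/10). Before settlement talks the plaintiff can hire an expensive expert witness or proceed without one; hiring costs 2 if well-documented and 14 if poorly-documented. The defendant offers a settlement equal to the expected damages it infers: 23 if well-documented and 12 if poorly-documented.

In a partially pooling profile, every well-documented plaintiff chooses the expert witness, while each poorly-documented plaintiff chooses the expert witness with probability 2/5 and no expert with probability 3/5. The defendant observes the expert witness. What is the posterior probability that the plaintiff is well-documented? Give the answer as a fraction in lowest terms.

5/23

P(the expert witness) = (1/10)·1 + (9/10)·(2/5) = 23/50.
By Bayes' rule, P(well-documented | the expert witness) = (1/10) / (23/50) = 5/23.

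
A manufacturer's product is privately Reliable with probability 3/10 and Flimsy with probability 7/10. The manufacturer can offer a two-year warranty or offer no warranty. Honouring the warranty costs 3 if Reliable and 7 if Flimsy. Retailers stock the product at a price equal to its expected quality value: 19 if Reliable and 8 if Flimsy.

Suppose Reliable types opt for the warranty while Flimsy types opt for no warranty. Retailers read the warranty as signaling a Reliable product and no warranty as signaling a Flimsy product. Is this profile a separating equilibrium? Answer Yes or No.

No

Under these beliefs, the warranty earns price 19 and no warranty earns price 8.
Reliable: the warranty nets 19 − 3 = 16; no warranty nets 8. Reliable prefers the warranty.
Flimsy: the warranty nets 19 − 7 = 12; no warranty nets 8. Flimsy would deviate to the warranty.
Flimsy has a profitable deviation, so the profile is not an equilibrium.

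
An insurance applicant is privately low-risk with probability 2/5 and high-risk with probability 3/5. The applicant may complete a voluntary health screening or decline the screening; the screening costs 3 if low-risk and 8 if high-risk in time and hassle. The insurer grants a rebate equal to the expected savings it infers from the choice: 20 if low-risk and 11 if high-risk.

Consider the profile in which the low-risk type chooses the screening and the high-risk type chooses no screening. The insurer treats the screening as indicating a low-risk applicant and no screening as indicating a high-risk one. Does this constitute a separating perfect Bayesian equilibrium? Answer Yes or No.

Under these beliefs, the screening earns rebate 20 and no screening earns rebate 11.
low-risk: the screening nets 20 − 3 = 17; no screening nets 11. low-risk prefers the screening.
high-risk: the screening nets 20 − 8 = 12; no screening nets 11. high-risk would deviate to the screening.
high-risk has a profitable deviation, so the profile is not an equilibrium.

No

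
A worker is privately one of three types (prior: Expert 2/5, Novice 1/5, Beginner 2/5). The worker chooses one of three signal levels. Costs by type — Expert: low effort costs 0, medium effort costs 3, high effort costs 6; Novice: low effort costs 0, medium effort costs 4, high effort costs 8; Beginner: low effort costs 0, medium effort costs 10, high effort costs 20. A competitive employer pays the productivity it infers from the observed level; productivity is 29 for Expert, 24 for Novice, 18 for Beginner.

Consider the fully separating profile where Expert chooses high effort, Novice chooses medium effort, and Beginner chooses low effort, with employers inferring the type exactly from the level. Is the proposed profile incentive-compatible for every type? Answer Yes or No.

No

Separating wages: high effort → 29, medium effort → 24, low effort → 18.
Expert (assigned high effort): low effort: 18 − 0 = 18; medium effort: 24 − 3 = 21; high effort: 29 − 6 = 23. Expert stays.
Novice (assigned medium effort): low effort: 18 − 0 = 18; medium effort: 24 − 4 = 20; high effort: 29 − 8 = 21. Novice prefers high effort.
Beginner (assigned low effort): low effort: 18 − 0 = 18; medium effort: 24 − 10 = 14; high effort: 29 − 20 = 9. Beginner stays.
At least one type deviates; the separating profile fails.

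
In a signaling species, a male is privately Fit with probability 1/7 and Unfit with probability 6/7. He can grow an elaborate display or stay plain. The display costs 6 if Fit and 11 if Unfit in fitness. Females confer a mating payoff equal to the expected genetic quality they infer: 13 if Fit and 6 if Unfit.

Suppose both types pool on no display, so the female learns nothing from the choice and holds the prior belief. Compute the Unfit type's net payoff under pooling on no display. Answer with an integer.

Pooled mating payoff = 1/7·13 + 6/7·6 = 7.
Unfit pays no cost for no display, so net payoff = 7.

7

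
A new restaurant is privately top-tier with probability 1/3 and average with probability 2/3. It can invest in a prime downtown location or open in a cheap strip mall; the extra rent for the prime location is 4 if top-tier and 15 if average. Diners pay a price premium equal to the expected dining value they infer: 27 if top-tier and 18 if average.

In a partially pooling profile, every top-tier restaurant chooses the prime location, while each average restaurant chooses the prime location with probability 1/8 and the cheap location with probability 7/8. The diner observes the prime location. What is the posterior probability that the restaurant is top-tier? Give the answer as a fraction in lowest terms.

P(the prime location) = (1/3)·1 + (2/3)·(1/8) = 5/12.
By Bayes' rule, P(top-tier | the prime location) = (1/3) / (5/12) = 4/5.

4/5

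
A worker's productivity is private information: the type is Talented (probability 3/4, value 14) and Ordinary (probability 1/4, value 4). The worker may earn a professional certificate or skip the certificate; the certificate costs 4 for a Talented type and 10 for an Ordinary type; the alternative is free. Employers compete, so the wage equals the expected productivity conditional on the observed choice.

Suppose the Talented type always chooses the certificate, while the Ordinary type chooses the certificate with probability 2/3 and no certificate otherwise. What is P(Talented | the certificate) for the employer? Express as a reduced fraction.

P(the certificate) = (3/4)·1 + (1/4)·(2/3) = 11/12.
By Bayes' rule, P(Talented | the certificate) = (3/4) / (11/12) = 9/11.

9/11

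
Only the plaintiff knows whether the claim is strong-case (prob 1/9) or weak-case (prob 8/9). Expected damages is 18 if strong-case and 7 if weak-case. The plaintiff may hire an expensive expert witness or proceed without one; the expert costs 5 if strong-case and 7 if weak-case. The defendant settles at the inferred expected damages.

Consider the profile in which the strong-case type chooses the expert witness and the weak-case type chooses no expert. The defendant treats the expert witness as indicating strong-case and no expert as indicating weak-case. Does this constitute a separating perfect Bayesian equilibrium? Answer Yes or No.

Under these beliefs, the expert witness earns settlement 18 and no expert earns settlement 7.
strong-case: the expert witness nets 18 − 5 = 13; no expert nets 7. strong-case prefers the expert witness.
weak-case: the expert witness nets 18 − 7 = 11; no expert nets 7. weak-case would deviate to the expert witness.
weak-case has a profitable deviation, so the profile is not an equilibrium.

No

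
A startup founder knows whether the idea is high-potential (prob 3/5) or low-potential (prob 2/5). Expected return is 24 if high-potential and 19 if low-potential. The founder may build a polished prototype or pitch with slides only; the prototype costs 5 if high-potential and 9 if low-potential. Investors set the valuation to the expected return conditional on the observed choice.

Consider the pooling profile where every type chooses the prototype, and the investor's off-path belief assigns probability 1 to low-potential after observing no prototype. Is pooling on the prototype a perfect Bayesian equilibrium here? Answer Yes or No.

No

On path, the investor holds the prior and pays 3/5·24 + 2/5·19 = 22. Off path (no prototype), believing low-potential, it pays 19.
high-potential: the prototype nets 22 − 5 = 17; no prototype nets 19. high-potential would deviate.
low-potential: the prototype nets 22 − 9 = 13; no prototype nets 19. low-potential would deviate.
A type deviates, so pooling fails.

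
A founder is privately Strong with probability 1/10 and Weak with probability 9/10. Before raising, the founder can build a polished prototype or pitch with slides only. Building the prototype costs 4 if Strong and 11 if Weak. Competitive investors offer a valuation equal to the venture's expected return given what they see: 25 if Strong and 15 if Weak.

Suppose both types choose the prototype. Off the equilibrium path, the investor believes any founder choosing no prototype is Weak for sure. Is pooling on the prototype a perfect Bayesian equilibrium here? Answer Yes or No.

No

On path, the investor holds the prior and pays 1/10·25 + 9/10·15 = 16. Off path (no prototype), believing Weak, it pays 15.
Strong: the prototype nets 16 − 4 = 12; no prototype nets 15. Strong would deviate.
Weak: the prototype nets 16 − 11 = 5; no prototype nets 15. Weak would deviate.
A type deviates, so pooling fails.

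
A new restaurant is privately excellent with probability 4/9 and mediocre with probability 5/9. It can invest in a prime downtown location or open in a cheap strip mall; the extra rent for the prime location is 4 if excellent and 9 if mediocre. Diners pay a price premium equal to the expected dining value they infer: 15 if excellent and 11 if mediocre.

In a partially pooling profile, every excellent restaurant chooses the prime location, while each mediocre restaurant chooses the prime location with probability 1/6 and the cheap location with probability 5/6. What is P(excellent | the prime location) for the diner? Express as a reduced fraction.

P(the prime location) = (4/9)·1 + (5/9)·(1/6) = 29/54.
By Bayes' rule, P(excellent | the prime location) = (4/9) / (29/54) = 24/29.

24/29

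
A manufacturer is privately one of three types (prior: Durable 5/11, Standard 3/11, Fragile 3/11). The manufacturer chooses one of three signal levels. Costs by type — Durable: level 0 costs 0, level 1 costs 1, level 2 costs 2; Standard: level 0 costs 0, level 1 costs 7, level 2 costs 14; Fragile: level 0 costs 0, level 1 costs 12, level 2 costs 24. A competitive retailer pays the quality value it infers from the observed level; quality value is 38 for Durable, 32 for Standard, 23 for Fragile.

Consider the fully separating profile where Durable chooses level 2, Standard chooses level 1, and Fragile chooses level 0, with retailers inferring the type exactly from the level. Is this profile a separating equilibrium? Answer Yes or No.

Yes

Separating prices: level 2 → 38, level 1 → 32, level 0 → 23.
Durable (assigned level 2): level 0: 23 − 0 = 23; level 1: 32 − 1 = 31; level 2: 38 − 2 = 36. Durable stays.
Standard (assigned level 1): level 0: 23 − 0 = 23; level 1: 32 − 7 = 25; level 2: 38 − 14 = 24. Standard stays.
Fragile (assigned level 0): level 0: 23 − 0 = 23; level 1: 32 − 12 = 20; level 2: 38 − 24 = 14. Fragile stays.
Every type prefers its assigned level; separation holds.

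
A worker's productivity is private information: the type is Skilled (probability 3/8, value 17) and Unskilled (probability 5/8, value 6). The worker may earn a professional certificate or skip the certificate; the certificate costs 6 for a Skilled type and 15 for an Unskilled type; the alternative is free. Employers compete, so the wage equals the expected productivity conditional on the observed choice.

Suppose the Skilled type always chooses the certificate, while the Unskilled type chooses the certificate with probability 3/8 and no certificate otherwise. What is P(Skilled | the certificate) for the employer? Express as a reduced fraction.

8/13

P(the certificate) = (3/8)·1 + (5/8)·(3/8) = 39/64.
By Bayes' rule, P(Skilled | the certificate) = (3/8) / (39/64) = 8/13.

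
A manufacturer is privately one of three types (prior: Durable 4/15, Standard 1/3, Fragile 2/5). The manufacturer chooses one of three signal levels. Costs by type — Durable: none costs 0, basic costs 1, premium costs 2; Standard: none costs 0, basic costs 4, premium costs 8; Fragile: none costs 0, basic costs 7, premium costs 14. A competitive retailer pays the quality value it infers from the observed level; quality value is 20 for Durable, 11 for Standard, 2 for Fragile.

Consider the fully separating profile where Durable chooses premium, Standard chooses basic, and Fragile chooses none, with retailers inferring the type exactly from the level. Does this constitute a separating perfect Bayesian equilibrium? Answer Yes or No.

No

Separating prices: premium → 20, basic → 11, none → 2.
Durable (assigned premium): none: 2 − 0 = 2; basic: 11 − 1 = 10; premium: 20 − 2 = 18. Durable stays.
Standard (assigned basic): none: 2 − 0 = 2; basic: 11 − 4 = 7; premium: 20 − 8 = 12. Standard prefers premium.
Fragile (assigned none): none: 2 − 0 = 2; basic: 11 − 7 = 4; premium: 20 − 14 = 6. Fragile prefers premium.
At least one type deviates; the separating profile fails.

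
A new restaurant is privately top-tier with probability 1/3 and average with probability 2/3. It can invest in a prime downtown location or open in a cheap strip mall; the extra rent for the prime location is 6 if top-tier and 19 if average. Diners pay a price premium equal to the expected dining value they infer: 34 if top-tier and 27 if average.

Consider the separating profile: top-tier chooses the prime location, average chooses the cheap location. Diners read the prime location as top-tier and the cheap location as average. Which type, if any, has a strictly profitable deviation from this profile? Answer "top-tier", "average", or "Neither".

Neither

The prime location pays 34; the cheap location pays 27.
top-tier: assigned the prime location, nets 34 − 6 = 28; deviating to the cheap location nets 27.
average: assigned the cheap location, nets 27; deviating to the prime location nets 34 − 19 = 15.
Both types strictly prefer their assigned action; no profitable deviation.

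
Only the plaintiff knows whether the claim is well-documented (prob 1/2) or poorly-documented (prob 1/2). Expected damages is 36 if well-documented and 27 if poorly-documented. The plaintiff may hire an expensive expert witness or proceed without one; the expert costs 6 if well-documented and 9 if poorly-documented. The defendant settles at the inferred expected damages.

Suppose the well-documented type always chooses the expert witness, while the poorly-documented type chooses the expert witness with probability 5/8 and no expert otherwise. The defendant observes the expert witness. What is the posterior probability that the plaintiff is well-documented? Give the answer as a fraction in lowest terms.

8/13

P(the expert witness) = (1/2)·1 + (1/2)·(5/8) = 13/16.
By Bayes' rule, P(well-documented | the expert witness) = (1/2) / (13/16) = 8/13.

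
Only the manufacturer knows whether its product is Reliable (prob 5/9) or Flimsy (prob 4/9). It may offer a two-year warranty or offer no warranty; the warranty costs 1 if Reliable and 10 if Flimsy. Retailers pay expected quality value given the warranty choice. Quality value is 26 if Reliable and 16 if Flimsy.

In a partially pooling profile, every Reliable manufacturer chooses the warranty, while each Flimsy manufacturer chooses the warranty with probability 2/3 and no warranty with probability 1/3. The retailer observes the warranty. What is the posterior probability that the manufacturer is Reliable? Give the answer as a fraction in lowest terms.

P(the warranty) = (5/9)·1 + (4/9)·(2/3) = 23/27.
By Bayes' rule, P(Reliable | the warranty) = (5/9) / (23/27) = 15/23.

15/23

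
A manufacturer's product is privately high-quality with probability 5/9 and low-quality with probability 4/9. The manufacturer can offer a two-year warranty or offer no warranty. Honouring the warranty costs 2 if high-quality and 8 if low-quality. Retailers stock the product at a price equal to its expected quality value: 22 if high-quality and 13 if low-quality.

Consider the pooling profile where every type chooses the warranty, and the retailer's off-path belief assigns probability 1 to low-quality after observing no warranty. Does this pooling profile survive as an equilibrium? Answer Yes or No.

No

On path, the retailer holds the prior and pays 5/9·22 + 4/9·13 = 18. Off path (no warranty), believing low-quality, it pays 13.
high-quality: the warranty nets 18 − 2 = 16; no warranty nets 13. high-quality stays.
low-quality: the warranty nets 18 − 8 = 10; no warranty nets 13. low-quality would deviate.
A type deviates, so pooling fails.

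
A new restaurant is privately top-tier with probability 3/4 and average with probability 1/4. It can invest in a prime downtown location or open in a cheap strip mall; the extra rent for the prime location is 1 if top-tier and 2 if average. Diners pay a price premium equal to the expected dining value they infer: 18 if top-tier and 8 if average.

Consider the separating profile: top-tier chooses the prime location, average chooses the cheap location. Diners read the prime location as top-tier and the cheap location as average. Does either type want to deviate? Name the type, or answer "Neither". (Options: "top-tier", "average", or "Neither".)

average

The prime location pays 18; the cheap location pays 8.
top-tier: assigned the prime location, nets 18 − 1 = 17; deviating to the cheap location nets 8.
average: assigned the cheap location, nets 8; deviating to the prime location nets 18 − 2 = 16.
The average type gains 8 by deviating.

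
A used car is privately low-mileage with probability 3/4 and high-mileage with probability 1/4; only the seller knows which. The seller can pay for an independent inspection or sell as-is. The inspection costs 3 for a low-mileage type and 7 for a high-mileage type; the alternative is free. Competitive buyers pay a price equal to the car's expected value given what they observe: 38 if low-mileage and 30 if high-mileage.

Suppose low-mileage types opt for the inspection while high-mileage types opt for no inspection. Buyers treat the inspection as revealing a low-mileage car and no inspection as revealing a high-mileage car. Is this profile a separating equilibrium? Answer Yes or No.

Under these beliefs, the inspection earns price 38 and no inspection earns price 30.
low-mileage: the inspection nets 38 − 3 = 35; no inspection nets 30. low-mileage prefers the inspection.
high-mileage: the inspection nets 38 − 7 = 31; no inspection nets 30. high-mileage would deviate to the inspection.
high-mileage has a profitable deviation, so the profile is not an equilibrium.

No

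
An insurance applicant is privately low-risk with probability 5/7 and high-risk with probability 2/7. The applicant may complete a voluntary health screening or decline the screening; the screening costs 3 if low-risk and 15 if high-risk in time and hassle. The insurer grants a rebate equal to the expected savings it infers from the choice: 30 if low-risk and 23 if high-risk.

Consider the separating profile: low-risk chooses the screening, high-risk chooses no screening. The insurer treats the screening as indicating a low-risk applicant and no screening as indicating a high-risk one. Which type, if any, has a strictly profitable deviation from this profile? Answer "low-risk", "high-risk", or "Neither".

Neither

The screening pays 30; no screening pays 23.
low-risk: assigned the screening, nets 30 − 3 = 27; deviating to no screening nets 23.
high-risk: assigned no screening, nets 23; deviating to the screening nets 30 − 15 = 15.
Both types strictly prefer their assigned action; no profitable deviation.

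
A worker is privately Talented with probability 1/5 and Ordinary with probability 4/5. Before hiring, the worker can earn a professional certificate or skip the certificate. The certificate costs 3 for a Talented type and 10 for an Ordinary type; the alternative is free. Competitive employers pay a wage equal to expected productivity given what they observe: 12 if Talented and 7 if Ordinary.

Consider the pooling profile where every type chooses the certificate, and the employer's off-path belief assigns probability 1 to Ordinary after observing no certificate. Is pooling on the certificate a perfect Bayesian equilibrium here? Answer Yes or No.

No

On path, the employer holds the prior and pays 1/5·12 + 4/5·7 = 8. Off path (no certificate), believing Ordinary, it pays 7.
Talented: the certificate nets 8 − 3 = 5; no certificate nets 7. Talented would deviate.
Ordinary: the certificate nets 8 − 10 = -2; no certificate nets 7. Ordinary would deviate.
A type deviates, so pooling fails.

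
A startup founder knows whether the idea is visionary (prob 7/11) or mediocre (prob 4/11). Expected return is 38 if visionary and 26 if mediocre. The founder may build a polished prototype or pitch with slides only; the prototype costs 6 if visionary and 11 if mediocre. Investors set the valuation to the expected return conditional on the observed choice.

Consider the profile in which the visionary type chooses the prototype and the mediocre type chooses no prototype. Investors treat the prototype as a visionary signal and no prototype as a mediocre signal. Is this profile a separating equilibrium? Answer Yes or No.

Under these beliefs, the prototype earns valuation 38 and no prototype earns valuation 26.
visionary: the prototype nets 38 − 6 = 32; no prototype nets 26. visionary prefers the prototype.
mediocre: the prototype nets 38 − 11 = 27; no prototype nets 26. mediocre would deviate to the prototype.
mediocre has a profitable deviation, so the profile is not an equilibrium.

No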